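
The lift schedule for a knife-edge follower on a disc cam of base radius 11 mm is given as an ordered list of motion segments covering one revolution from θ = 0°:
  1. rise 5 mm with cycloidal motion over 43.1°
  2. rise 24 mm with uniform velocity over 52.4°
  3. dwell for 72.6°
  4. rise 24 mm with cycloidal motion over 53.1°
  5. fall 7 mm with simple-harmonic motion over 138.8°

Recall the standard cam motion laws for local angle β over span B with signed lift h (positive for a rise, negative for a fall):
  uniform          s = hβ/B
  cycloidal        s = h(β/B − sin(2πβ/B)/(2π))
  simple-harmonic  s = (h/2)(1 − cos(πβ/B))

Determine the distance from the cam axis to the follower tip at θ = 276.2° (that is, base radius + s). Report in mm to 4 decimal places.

seg 1 [0°–43.1°] cycloidal, h=5: full span → s += 5 → s = 5.0000
seg 2 [43.1°–95.5°] uniform, h=24: full span → s += 24 → s = 29.0000
seg 3 [95.5°–168.1°] dwell: s stays 29.0000
seg 4 [168.1°–221.2°] cycloidal, h=24: full span → s += 24 → s = 53.0000
seg 5 [221.2°–360°] simple-harmonic, h=-7: θ=276.2° here. β=55, B=138.8. -7/2·(1 − cos(π·0.3963)) = -2.3793 → s = 50.6207
radial distance = base radius + s = 11 + 50.6207 = 61.6207

61.6207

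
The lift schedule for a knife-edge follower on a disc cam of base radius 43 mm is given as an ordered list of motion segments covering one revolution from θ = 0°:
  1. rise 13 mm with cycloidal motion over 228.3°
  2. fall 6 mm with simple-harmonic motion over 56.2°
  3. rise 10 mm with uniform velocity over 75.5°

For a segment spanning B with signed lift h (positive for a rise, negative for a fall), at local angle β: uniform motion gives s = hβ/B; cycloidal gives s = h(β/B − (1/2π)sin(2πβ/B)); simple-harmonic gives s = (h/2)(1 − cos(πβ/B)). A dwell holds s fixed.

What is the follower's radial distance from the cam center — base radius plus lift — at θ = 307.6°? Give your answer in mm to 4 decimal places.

seg 1 [0°–228.3°] cycloidal, h=13: full span → s += 13 → s = 13.0000
seg 2 [228.3°–284.5°] simple-harmonic, h=-6: full span → s += -6 → s = 7.0000
seg 3 [284.5°–360°] uniform, h=10: θ=307.6° here. β=23.1, B=75.5. 10·23.1/75.5 = 3.0596 → s = 10.0596
radial distance = base radius + s = 43 + 10.0596 = 53.0596

53.0596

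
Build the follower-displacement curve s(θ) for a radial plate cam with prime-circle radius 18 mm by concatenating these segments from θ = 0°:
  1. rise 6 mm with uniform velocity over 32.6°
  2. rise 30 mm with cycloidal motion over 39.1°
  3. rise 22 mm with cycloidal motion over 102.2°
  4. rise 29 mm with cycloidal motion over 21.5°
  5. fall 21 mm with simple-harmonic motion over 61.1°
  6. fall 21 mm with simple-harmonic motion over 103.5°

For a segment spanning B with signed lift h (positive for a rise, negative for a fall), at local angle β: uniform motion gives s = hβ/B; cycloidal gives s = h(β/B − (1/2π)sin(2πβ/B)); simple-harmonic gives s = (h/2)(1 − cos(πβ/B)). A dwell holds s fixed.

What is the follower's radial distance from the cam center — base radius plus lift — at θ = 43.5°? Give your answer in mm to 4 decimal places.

seg 1 [0°–32.6°] uniform, h=6: full span → s += 6 → s = 6.0000
seg 2 [32.6°–71.7°] cycloidal, h=30: θ=43.5° here. β=10.9, B=39.1. 30·(0.2788 − sin(2π·0.2788)/(2π)) = 3.6663 → s = 9.6663
radial distance = base radius + s = 18 + 9.6663 = 27.6663

27.6663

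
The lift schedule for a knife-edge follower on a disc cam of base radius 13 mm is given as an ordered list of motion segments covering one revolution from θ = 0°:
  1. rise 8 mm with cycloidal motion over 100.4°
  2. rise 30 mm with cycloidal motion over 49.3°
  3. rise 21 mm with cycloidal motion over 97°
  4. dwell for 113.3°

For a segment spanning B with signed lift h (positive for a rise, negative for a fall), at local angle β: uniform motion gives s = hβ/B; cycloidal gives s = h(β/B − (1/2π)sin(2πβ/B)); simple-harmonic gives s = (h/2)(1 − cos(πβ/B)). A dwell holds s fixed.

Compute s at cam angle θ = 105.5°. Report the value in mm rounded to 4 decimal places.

seg 1 [0°–100.4°] cycloidal, h=8: full span → s += 8 → s = 8.0000
seg 2 [100.4°–149.7°] cycloidal, h=30: θ=105.5° here. β=5.1, B=49.3. 30·(0.1034 − sin(2π·0.1034)/(2π)) = 0.2140 → s = 8.2140

8.2140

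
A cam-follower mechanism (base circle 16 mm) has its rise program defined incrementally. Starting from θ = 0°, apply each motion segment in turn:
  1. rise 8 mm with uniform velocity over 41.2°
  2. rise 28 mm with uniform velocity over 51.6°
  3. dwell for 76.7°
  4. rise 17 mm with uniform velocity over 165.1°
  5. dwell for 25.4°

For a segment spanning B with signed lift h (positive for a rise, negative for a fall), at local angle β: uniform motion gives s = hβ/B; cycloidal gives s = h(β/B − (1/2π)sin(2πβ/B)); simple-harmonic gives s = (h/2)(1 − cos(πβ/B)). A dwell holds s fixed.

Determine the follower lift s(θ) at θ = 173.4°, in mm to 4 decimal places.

seg 1 [0°–41.2°] uniform, h=8: full span → s += 8 → s = 8.0000
seg 2 [41.2°–92.8°] uniform, h=28: full span → s += 28 → s = 36.0000
seg 3 [92.8°–169.5°] dwell: s stays 36.0000
seg 4 [169.5°–334.6°] uniform, h=17: θ=173.4° here. β=3.9, B=165.1. 17·3.9/165.1 = 0.4016 → s = 36.4016

36.4016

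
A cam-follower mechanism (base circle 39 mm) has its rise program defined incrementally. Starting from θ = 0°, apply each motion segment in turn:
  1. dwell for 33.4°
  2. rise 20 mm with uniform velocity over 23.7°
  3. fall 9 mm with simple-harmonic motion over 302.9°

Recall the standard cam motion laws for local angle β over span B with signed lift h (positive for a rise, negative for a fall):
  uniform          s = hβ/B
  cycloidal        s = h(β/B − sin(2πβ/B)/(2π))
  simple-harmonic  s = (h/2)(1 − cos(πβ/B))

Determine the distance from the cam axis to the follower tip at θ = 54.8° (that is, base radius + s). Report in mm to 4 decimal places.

seg 1 [0°–33.4°] dwell: s stays 0.0000
seg 2 [33.4°–57.1°] uniform, h=20: θ=54.8° here. β=21.4, B=23.7. 20·21.4/23.7 = 18.0591 → s = 18.0591
radial distance = base radius + s = 39 + 18.0591 = 57.0591

57.0591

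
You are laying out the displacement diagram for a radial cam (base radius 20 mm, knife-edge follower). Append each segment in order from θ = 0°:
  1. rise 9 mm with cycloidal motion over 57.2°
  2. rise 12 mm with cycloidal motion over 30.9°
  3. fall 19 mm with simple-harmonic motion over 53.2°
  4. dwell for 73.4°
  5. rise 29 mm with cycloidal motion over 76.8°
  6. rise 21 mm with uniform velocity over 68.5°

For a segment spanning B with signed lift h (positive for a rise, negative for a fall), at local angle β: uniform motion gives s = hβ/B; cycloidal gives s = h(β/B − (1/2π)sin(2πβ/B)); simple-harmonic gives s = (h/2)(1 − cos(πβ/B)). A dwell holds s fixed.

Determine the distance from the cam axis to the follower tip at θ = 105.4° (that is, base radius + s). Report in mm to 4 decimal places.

seg 1 [0°–57.2°] cycloidal, h=9: full span → s += 9 → s = 9.0000
seg 2 [57.2°–88.1°] cycloidal, h=12: full span → s += 12 → s = 21.0000
seg 3 [88.1°–141.3°] simple-harmonic, h=-19: θ=105.4° here. β=17.3, B=53.2. -19/2·(1 − cos(π·0.3252)) = -4.5410 → s = 16.4590
radial distance = base radius + s = 20 + 16.4590 = 36.4590

36.4590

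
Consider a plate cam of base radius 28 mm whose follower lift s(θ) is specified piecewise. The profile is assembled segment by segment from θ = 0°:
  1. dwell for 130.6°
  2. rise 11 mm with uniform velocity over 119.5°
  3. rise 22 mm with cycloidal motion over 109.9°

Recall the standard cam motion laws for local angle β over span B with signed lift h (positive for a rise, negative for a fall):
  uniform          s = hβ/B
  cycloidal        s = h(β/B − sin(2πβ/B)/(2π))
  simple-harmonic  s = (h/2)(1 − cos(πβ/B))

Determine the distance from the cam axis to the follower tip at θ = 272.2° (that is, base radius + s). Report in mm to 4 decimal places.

seg 1 [0°–130.6°] dwell: s stays 0.0000
seg 2 [130.6°–250.1°] uniform, h=11: full span → s += 11 → s = 11.0000
seg 3 [250.1°–360°] cycloidal, h=22: θ=272.2° here. β=22.1, B=109.9. 22·(0.2011 − sin(2π·0.2011)/(2π)) = 1.0866 → s = 12.0866
radial distance = base radius + s = 28 + 12.0866 = 40.0866

40.0866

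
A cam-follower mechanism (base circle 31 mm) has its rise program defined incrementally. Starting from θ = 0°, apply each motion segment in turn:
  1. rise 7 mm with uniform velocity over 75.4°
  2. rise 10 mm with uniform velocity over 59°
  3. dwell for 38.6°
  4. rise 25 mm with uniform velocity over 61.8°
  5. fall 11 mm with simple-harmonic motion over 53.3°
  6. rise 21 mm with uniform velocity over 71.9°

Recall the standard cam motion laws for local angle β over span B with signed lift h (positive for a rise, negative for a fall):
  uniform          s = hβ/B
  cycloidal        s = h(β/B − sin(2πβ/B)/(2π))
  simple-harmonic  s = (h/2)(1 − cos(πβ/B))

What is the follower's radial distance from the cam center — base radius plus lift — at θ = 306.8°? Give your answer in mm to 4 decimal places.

seg 1 [0°–75.4°] uniform, h=7: full span → s += 7 → s = 7.0000
seg 2 [75.4°–134.4°] uniform, h=10: full span → s += 10 → s = 17.0000
seg 3 [134.4°–173°] dwell: s stays 17.0000
seg 4 [173°–234.8°] uniform, h=25: full span → s += 25 → s = 42.0000
seg 5 [234.8°–288.1°] simple-harmonic, h=-11: full span → s += -11 → s = 31.0000
seg 6 [288.1°–360°] uniform, h=21: θ=306.8° here. β=18.7, B=71.9. 21·18.7/71.9 = 5.4618 → s = 36.4618
radial distance = base radius + s = 31 + 36.4618 = 67.4618

67.4618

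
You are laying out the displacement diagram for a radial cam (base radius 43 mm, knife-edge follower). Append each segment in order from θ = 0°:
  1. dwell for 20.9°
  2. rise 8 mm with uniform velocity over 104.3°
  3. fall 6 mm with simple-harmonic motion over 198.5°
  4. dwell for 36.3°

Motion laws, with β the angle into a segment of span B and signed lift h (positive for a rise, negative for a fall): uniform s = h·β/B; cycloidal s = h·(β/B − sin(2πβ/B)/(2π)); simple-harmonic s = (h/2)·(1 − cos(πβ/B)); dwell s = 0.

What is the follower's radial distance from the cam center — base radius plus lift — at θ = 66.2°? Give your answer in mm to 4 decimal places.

seg 1 [0°–20.9°] dwell: s stays 0.0000
seg 2 [20.9°–125.2°] uniform, h=8: θ=66.2° here. β=45.3, B=104.3. 8·45.3/104.3 = 3.4746 → s = 3.4746
radial distance = base radius + s = 43 + 3.4746 = 46.4746

46.4746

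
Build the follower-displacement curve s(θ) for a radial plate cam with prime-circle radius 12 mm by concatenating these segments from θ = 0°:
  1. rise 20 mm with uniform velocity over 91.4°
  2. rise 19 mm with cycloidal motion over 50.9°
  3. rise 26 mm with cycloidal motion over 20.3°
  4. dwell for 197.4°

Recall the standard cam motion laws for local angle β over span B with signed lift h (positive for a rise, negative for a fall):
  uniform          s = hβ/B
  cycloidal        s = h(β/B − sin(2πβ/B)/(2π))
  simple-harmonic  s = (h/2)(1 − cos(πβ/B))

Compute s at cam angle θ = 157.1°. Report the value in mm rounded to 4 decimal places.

seg 1 [0°–91.4°] uniform, h=20: full span → s += 20 → s = 20.0000
seg 2 [91.4°–142.3°] cycloidal, h=19: full span → s += 19 → s = 39.0000
seg 3 [142.3°–162.6°] cycloidal, h=26: θ=157.1° here. β=14.8, B=20.3. 26·(0.7291 − sin(2π·0.7291)/(2π)) = 23.0579 → s = 62.0579

62.0579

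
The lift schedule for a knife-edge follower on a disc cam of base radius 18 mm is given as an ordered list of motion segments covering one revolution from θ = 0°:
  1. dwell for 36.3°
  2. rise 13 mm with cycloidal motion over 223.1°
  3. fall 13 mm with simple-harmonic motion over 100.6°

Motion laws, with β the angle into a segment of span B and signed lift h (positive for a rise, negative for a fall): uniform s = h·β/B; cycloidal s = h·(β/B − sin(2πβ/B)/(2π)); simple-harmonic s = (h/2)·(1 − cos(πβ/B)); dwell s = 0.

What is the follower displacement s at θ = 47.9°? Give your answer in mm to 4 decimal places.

seg 1 [0°–36.3°] dwell: s stays 0.0000
seg 2 [36.3°–259.4°] cycloidal, h=13: θ=47.9° here. β=11.6, B=223.1. 13·(0.0520 − sin(2π·0.0520)/(2π)) = 0.0120 → s = 0.0120

0.0120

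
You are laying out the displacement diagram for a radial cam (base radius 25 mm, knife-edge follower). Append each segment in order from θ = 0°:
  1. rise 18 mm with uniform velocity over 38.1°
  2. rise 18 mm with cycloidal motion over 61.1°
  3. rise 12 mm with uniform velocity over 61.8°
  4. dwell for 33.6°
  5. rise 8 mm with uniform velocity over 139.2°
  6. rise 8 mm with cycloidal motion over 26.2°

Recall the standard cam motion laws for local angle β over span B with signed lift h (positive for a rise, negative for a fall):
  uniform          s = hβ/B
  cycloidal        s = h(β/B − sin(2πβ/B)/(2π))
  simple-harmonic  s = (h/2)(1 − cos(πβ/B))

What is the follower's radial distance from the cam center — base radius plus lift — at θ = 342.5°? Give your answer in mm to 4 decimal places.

seg 1 [0°–38.1°] uniform, h=18: full span → s += 18 → s = 18.0000
seg 2 [38.1°–99.2°] cycloidal, h=18: full span → s += 18 → s = 36.0000
seg 3 [99.2°–161°] uniform, h=12: full span → s += 12 → s = 48.0000
seg 4 [161°–194.6°] dwell: s stays 48.0000
seg 5 [194.6°–333.8°] uniform, h=8: full span → s += 8 → s = 56.0000
seg 6 [333.8°–360°] cycloidal, h=8: θ=342.5° here. β=8.7, B=26.2. 8·(0.3321 − sin(2π·0.3321)/(2π)) = 1.5488 → s = 57.5488
radial distance = base radius + s = 25 + 57.5488 = 82.5488

82.5488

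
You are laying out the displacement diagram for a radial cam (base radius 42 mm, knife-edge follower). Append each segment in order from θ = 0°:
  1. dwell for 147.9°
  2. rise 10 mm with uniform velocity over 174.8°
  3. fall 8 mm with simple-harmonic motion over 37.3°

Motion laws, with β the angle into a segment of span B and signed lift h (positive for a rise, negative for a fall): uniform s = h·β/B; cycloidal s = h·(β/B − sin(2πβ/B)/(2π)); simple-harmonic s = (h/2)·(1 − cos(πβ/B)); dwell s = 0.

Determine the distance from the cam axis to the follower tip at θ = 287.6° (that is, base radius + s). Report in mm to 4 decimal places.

seg 1 [0°–147.9°] dwell: s stays 0.0000
seg 2 [147.9°–322.7°] uniform, h=10: θ=287.6° here. β=139.7, B=174.8. 10·139.7/174.8 = 7.9920 → s = 7.9920
radial distance = base radius + s = 42 + 7.9920 = 49.9920

49.9920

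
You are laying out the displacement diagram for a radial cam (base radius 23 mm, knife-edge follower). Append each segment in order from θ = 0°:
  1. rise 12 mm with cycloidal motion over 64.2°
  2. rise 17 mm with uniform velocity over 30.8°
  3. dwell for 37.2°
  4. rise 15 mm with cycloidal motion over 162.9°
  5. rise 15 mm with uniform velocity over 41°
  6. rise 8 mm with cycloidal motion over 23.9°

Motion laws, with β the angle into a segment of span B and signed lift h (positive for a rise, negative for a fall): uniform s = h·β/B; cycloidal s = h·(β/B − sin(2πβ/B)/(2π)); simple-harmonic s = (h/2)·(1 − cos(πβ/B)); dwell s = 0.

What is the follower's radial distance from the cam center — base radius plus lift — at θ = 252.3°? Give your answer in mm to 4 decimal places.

seg 1 [0°–64.2°] cycloidal, h=12: full span → s += 12 → s = 12.0000
seg 2 [64.2°–95°] uniform, h=17: full span → s += 17 → s = 29.0000
seg 3 [95°–132.2°] dwell: s stays 29.0000
seg 4 [132.2°–295.1°] cycloidal, h=15: θ=252.3° here. β=120.1, B=162.9. 15·(0.7373 − sin(2π·0.7373)/(2π)) = 13.4386 → s = 42.4386
radial distance = base radius + s = 23 + 42.4386 = 65.4386

65.4386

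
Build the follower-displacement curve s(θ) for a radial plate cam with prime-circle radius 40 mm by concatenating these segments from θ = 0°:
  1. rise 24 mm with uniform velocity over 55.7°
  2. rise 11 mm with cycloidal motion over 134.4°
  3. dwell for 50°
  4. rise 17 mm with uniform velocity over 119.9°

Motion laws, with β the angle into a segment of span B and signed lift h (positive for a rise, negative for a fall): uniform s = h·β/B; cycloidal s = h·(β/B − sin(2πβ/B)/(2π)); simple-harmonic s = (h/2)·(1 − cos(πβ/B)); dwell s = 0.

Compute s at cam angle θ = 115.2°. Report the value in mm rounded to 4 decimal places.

seg 1 [0°–55.7°] uniform, h=24: full span → s += 24 → s = 24.0000
seg 2 [55.7°–190.1°] cycloidal, h=11: θ=115.2° here. β=59.5, B=134.4. 11·(0.4427 − sin(2π·0.4427)/(2π)) = 4.2531 → s = 28.2531

28.2531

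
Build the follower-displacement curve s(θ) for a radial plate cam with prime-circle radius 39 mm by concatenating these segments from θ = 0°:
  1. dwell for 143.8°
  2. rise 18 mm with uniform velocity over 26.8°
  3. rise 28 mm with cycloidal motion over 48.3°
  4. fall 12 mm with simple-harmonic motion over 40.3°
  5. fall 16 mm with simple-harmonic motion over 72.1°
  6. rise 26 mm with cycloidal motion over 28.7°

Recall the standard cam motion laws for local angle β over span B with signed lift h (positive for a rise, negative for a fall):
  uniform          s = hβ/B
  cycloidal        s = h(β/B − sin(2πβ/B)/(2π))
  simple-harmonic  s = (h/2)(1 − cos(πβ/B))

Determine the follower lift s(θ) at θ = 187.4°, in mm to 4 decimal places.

seg 1 [0°–143.8°] dwell: s stays 0.0000
seg 2 [143.8°–170.6°] uniform, h=18: full span → s += 18 → s = 18.0000
seg 3 [170.6°–218.9°] cycloidal, h=28: θ=187.4° here. β=16.8, B=48.3. 28·(0.3478 − sin(2π·0.3478)/(2π)) = 6.0984 → s = 24.0984

24.0984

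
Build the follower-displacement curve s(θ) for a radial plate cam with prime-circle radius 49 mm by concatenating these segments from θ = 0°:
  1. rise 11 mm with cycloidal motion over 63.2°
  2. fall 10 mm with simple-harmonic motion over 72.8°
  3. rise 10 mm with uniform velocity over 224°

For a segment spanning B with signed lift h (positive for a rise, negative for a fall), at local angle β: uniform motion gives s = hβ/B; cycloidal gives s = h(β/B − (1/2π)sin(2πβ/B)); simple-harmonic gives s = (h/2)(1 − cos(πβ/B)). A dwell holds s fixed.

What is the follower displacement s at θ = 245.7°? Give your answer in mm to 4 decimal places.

seg 1 [0°–63.2°] cycloidal, h=11: full span → s += 11 → s = 11.0000
seg 2 [63.2°–136°] simple-harmonic, h=-10: full span → s += -10 → s = 1.0000
seg 3 [136°–360°] uniform, h=10: θ=245.7° here. β=109.7, B=224. 10·109.7/224 = 4.8973 → s = 5.8973

5.8973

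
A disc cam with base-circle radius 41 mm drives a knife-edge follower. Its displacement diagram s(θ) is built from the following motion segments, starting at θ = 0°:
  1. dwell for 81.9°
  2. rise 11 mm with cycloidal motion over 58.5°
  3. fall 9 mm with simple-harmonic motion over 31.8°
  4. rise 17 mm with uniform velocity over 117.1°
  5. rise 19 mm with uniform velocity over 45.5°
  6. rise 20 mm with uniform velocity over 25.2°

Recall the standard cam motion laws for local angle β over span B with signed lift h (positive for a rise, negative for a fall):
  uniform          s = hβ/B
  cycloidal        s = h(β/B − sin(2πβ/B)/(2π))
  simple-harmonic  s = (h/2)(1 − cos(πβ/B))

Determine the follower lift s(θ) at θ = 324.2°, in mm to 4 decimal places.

seg 1 [0°–81.9°] dwell: s stays 0.0000
seg 2 [81.9°–140.4°] cycloidal, h=11: full span → s += 11 → s = 11.0000
seg 3 [140.4°–172.2°] simple-harmonic, h=-9: full span → s += -9 → s = 2.0000
seg 4 [172.2°–289.3°] uniform, h=17: full span → s += 17 → s = 19.0000
seg 5 [289.3°–334.8°] uniform, h=19: θ=324.2° here. β=34.9, B=45.5. 19·34.9/45.5 = 14.5736 → s = 33.5736

33.5736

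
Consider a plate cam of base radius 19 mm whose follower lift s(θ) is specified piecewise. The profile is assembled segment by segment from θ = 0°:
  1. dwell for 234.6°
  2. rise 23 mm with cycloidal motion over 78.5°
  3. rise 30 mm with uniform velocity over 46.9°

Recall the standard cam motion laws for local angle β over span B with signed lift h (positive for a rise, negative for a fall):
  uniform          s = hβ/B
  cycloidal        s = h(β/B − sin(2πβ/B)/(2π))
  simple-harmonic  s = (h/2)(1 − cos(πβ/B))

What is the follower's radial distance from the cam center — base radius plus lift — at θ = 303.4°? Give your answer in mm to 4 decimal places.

seg 1 [0°–234.6°] dwell: s stays 0.0000
seg 2 [234.6°–313.1°] cycloidal, h=23: θ=303.4° here. β=68.8, B=78.5. 23·(0.8764 − sin(2π·0.8764)/(2π)) = 22.7230 → s = 22.7230
radial distance = base radius + s = 19 + 22.7230 = 41.7230

41.7230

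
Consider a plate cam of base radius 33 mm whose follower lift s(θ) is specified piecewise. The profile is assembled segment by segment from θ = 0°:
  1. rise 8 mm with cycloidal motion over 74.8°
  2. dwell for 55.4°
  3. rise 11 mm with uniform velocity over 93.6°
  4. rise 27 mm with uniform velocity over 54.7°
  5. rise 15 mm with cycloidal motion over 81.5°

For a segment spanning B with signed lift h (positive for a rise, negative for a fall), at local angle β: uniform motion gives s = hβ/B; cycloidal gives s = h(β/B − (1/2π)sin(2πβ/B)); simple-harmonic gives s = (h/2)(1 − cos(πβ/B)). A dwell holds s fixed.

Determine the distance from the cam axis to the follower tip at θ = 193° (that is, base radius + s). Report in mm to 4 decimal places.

seg 1 [0°–74.8°] cycloidal, h=8: full span → s += 8 → s = 8.0000
seg 2 [74.8°–130.2°] dwell: s stays 8.0000
seg 3 [130.2°–223.8°] uniform, h=11: θ=193° here. β=62.8, B=93.6. 11·62.8/93.6 = 7.3803 → s = 15.3803
radial distance = base radius + s = 33 + 15.3803 = 48.3803

48.3803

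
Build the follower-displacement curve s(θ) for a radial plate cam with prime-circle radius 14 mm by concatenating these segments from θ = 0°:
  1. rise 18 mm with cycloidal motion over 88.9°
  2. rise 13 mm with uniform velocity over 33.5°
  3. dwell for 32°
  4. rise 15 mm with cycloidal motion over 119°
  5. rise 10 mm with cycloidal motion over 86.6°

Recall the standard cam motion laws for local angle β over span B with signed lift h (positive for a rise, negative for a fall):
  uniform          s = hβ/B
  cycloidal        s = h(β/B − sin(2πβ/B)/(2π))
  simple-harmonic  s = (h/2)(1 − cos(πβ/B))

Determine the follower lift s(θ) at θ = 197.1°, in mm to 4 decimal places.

seg 1 [0°–88.9°] cycloidal, h=18: full span → s += 18 → s = 18.0000
seg 2 [88.9°–122.4°] uniform, h=13: full span → s += 13 → s = 31.0000
seg 3 [122.4°–154.4°] dwell: s stays 31.0000
seg 4 [154.4°–273.4°] cycloidal, h=15: θ=197.1° here. β=42.7, B=119. 15·(0.3588 − sin(2π·0.3588)/(2π)) = 3.5317 → s = 34.5317

34.5317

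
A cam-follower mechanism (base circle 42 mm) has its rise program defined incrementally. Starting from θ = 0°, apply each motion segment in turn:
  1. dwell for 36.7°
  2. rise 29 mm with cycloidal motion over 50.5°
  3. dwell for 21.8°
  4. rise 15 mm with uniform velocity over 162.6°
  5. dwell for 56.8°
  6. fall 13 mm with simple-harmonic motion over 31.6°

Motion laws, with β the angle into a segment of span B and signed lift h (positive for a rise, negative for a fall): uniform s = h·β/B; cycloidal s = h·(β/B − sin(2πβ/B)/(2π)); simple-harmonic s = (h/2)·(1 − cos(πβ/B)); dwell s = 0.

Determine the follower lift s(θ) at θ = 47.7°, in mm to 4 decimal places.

seg 1 [0°–36.7°] dwell: s stays 0.0000
seg 2 [36.7°–87.2°] cycloidal, h=29: θ=47.7° here. β=11, B=50.5. 29·(0.2178 − sin(2π·0.2178)/(2π)) = 1.7954 → s = 1.7954

1.7954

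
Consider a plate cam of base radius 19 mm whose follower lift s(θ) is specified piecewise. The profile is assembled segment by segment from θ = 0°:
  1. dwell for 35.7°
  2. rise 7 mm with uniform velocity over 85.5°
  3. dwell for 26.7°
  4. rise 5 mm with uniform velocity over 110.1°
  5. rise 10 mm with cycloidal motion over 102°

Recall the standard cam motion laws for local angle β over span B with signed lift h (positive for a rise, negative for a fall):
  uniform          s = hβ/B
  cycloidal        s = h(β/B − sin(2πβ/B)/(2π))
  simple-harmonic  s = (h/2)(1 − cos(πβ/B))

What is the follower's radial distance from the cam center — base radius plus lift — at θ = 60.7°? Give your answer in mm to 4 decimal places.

seg 1 [0°–35.7°] dwell: s stays 0.0000
seg 2 [35.7°–121.2°] uniform, h=7: θ=60.7° here. β=25, B=85.5. 7·25/85.5 = 2.0468 → s = 2.0468
radial distance = base radius + s = 19 + 2.0468 = 21.0468

21.0468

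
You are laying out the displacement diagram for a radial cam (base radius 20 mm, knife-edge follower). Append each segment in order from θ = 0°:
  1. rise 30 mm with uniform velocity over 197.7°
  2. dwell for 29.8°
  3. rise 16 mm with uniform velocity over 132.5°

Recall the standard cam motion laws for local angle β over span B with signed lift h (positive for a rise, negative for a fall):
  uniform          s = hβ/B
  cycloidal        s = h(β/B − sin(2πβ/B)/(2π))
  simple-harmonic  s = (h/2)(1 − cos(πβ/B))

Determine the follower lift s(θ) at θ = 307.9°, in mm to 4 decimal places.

seg 1 [0°–197.7°] uniform, h=30: full span → s += 30 → s = 30.0000
seg 2 [197.7°–227.5°] dwell: s stays 30.0000
seg 3 [227.5°–360°] uniform, h=16: θ=307.9° here. β=80.4, B=132.5. 16·80.4/132.5 = 9.7087 → s = 39.7087

39.7087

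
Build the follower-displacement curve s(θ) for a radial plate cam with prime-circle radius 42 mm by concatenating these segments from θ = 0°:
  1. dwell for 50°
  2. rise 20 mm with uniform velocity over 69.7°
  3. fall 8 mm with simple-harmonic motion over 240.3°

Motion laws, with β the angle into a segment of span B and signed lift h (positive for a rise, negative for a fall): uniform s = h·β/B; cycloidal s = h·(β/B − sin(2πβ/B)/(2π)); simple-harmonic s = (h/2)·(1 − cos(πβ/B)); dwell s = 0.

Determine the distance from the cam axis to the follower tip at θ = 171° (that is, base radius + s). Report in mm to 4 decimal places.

seg 1 [0°–50°] dwell: s stays 0.0000
seg 2 [50°–119.7°] uniform, h=20: full span → s += 20 → s = 20.0000
seg 3 [119.7°–360°] simple-harmonic, h=-8: θ=171° here. β=51.3, B=240.3. -8/2·(1 − cos(π·0.2135)) = -0.8664 → s = 19.1336
radial distance = base radius + s = 42 + 19.1336 = 61.1336

61.1336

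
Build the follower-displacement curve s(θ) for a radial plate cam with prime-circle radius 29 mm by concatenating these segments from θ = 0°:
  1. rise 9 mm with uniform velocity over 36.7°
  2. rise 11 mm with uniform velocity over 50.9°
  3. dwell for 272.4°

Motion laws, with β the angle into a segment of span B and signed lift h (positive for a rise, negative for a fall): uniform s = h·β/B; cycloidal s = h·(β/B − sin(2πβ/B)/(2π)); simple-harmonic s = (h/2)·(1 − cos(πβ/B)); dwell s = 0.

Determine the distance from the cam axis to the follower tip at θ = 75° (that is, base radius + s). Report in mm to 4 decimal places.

seg 1 [0°–36.7°] uniform, h=9: full span → s += 9 → s = 9.0000
seg 2 [36.7°–87.6°] uniform, h=11: θ=75° here. β=38.3, B=50.9. 11·38.3/50.9 = 8.2770 → s = 17.2770
radial distance = base radius + s = 29 + 17.2770 = 46.2770

46.2770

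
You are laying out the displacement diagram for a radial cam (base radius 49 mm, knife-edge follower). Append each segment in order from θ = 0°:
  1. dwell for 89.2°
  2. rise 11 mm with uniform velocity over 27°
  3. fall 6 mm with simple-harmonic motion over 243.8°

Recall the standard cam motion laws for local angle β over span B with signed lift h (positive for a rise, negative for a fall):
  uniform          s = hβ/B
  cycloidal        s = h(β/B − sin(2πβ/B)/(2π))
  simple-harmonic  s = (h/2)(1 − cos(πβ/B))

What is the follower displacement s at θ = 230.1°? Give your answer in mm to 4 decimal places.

seg 1 [0°–89.2°] dwell: s stays 0.0000
seg 2 [89.2°–116.2°] uniform, h=11: full span → s += 11 → s = 11.0000
seg 3 [116.2°–360°] simple-harmonic, h=-6: θ=230.1° here. β=113.9, B=243.8. -6/2·(1 − cos(π·0.4672)) = -2.6913 → s = 8.3087

8.3087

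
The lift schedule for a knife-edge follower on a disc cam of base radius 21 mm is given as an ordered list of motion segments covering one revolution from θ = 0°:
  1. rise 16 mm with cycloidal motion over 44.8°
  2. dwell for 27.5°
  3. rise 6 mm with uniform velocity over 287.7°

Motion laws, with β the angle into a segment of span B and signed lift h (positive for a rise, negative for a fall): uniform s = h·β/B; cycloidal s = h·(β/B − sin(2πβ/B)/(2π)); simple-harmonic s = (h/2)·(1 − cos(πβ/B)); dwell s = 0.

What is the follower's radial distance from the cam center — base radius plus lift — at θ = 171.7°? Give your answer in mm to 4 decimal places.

seg 1 [0°–44.8°] cycloidal, h=16: full span → s += 16 → s = 16.0000
seg 2 [44.8°–72.3°] dwell: s stays 16.0000
seg 3 [72.3°–360°] uniform, h=6: θ=171.7° here. β=99.4, B=287.7. 6·99.4/287.7 = 2.0730 → s = 18.0730
radial distance = base radius + s = 21 + 18.0730 = 39.0730

39.0730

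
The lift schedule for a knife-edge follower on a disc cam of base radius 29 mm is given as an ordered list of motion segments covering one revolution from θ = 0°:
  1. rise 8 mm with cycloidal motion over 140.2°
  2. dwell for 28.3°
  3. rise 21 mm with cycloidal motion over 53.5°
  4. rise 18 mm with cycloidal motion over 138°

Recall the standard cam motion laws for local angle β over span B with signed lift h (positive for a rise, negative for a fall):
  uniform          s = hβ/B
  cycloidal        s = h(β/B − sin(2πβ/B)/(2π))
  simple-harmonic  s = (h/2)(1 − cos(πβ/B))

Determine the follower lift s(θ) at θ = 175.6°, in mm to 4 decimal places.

seg 1 [0°–140.2°] cycloidal, h=8: full span → s += 8 → s = 8.0000
seg 2 [140.2°–168.5°] dwell: s stays 8.0000
seg 3 [168.5°–222°] cycloidal, h=21: θ=175.6° here. β=7.1, B=53.5. 21·(0.1327 − sin(2π·0.1327)/(2π)) = 0.3119 → s = 8.3119

8.3119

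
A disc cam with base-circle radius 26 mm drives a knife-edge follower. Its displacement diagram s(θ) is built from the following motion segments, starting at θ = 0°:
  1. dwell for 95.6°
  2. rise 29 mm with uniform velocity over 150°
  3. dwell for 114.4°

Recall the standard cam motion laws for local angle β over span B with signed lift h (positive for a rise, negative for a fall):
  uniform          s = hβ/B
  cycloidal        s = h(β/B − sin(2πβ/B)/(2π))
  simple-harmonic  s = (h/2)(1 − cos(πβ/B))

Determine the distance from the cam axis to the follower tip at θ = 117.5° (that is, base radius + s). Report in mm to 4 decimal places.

seg 1 [0°–95.6°] dwell: s stays 0.0000
seg 2 [95.6°–245.6°] uniform, h=29: θ=117.5° here. β=21.9, B=150. 29·21.9/150 = 4.2340 → s = 4.2340
radial distance = base radius + s = 26 + 4.2340 = 30.2340

30.2340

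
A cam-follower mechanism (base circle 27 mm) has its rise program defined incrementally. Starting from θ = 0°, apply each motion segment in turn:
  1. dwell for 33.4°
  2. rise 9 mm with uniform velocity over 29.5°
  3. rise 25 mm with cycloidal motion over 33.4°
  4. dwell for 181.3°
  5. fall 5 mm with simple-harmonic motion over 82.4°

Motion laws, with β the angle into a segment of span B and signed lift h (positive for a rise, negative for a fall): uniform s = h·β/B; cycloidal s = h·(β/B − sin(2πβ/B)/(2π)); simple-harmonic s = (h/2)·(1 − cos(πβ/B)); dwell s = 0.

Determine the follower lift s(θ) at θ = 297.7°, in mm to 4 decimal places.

seg 1 [0°–33.4°] dwell: s stays 0.0000
seg 2 [33.4°–62.9°] uniform, h=9: full span → s += 9 → s = 9.0000
seg 3 [62.9°–96.3°] cycloidal, h=25: full span → s += 25 → s = 34.0000
seg 4 [96.3°–277.6°] dwell: s stays 34.0000
seg 5 [277.6°–360°] simple-harmonic, h=-5: θ=297.7° here. β=20.1, B=82.4. -5/2·(1 − cos(π·0.2439)) = -0.6989 → s = 33.3011

33.3011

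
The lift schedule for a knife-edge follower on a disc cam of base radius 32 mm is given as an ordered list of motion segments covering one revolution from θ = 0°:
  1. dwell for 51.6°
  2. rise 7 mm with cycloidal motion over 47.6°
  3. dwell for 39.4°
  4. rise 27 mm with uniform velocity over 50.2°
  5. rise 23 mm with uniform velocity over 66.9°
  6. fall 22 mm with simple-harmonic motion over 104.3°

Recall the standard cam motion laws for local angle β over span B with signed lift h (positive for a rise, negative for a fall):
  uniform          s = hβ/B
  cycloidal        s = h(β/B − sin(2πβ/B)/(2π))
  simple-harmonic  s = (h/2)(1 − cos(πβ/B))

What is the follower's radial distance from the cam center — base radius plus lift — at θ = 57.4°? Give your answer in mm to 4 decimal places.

seg 1 [0°–51.6°] dwell: s stays 0.0000
seg 2 [51.6°–99.2°] cycloidal, h=7: θ=57.4° here. β=5.8, B=47.6. 7·(0.1218 − sin(2π·0.1218)/(2π)) = 0.0809 → s = 0.0809
radial distance = base radius + s = 32 + 0.0809 = 32.0809

32.0809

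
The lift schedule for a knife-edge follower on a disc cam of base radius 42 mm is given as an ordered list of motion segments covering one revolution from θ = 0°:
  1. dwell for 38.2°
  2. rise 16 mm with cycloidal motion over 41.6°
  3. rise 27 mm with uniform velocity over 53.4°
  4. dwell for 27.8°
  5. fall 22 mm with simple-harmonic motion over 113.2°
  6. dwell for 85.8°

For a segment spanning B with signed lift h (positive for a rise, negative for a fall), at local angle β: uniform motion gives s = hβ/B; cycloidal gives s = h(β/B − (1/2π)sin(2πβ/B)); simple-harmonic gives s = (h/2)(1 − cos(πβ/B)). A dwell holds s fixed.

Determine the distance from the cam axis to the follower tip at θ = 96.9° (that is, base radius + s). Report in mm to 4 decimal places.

seg 1 [0°–38.2°] dwell: s stays 0.0000
seg 2 [38.2°–79.8°] cycloidal, h=16: full span → s += 16 → s = 16.0000
seg 3 [79.8°–133.2°] uniform, h=27: θ=96.9° here. β=17.1, B=53.4. 27·17.1/53.4 = 8.6461 → s = 24.6461
radial distance = base radius + s = 42 + 24.6461 = 66.6461

66.6461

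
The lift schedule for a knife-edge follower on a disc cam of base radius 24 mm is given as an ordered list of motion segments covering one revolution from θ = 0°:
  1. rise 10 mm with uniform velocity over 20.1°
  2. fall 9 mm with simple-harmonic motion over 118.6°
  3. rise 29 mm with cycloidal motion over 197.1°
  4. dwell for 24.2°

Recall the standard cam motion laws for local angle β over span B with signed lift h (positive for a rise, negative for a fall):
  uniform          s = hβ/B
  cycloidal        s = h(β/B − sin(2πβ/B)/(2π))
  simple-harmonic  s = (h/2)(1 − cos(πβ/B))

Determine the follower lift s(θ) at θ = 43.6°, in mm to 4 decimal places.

seg 1 [0°–20.1°] uniform, h=10: full span → s += 10 → s = 10.0000
seg 2 [20.1°–138.7°] simple-harmonic, h=-9: θ=43.6° here. β=23.5, B=118.6. -9/2·(1 − cos(π·0.1981)) = -0.8441 → s = 9.1559

9.1559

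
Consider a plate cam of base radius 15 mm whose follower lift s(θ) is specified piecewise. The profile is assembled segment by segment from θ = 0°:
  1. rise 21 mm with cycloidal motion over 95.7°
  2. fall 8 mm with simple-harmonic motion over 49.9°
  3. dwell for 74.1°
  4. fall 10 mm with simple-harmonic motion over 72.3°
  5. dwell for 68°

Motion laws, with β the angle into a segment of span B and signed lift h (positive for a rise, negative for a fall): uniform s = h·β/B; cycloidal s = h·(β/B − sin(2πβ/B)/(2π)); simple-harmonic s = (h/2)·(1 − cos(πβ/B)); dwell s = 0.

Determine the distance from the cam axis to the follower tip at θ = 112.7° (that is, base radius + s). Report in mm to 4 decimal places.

seg 1 [0°–95.7°] cycloidal, h=21: full span → s += 21 → s = 21.0000
seg 2 [95.7°–145.6°] simple-harmonic, h=-8: θ=112.7° here. β=17, B=49.9. -8/2·(1 − cos(π·0.3407)) = -2.0805 → s = 18.9195
radial distance = base radius + s = 15 + 18.9195 = 33.9195

33.9195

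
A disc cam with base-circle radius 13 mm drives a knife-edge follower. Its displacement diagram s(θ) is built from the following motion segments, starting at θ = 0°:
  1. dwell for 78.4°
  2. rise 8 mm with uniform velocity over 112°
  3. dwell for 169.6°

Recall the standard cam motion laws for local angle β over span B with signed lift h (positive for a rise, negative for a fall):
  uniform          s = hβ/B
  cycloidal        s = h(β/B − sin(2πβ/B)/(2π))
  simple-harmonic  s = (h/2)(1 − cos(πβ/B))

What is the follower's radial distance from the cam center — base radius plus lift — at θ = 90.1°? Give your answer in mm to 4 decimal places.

seg 1 [0°–78.4°] dwell: s stays 0.0000
seg 2 [78.4°–190.4°] uniform, h=8: θ=90.1° here. β=11.7, B=112. 8·11.7/112 = 0.8357 → s = 0.8357
radial distance = base radius + s = 13 + 0.8357 = 13.8357

13.8357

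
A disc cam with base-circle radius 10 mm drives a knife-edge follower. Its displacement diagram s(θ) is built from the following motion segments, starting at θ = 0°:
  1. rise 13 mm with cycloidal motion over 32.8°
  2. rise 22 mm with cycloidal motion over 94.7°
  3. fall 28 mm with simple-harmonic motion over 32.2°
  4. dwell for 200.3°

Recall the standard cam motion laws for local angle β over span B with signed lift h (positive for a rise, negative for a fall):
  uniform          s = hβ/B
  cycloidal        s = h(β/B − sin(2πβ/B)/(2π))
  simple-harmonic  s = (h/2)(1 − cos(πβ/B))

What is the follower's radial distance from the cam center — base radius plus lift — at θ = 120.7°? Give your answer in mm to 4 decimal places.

seg 1 [0°–32.8°] cycloidal, h=13: full span → s += 13 → s = 13.0000
seg 2 [32.8°–127.5°] cycloidal, h=22: θ=120.7° here. β=87.9, B=94.7. 22·(0.9282 − sin(2π·0.9282)/(2π)) = 21.9469 → s = 34.9469
radial distance = base radius + s = 10 + 34.9469 = 44.9469

44.9469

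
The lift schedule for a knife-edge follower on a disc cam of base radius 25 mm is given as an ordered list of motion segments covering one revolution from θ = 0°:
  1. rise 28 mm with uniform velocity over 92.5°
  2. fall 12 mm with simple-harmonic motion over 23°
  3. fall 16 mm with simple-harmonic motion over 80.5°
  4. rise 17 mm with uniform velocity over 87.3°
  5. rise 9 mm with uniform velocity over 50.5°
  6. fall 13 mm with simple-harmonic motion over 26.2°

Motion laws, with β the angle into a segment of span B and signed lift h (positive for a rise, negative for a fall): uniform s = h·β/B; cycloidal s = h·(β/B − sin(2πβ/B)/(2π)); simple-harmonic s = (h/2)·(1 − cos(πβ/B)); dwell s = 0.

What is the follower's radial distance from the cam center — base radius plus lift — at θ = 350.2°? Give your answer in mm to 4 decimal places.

seg 1 [0°–92.5°] uniform, h=28: full span → s += 28 → s = 28.0000
seg 2 [92.5°–115.5°] simple-harmonic, h=-12: full span → s += -12 → s = 16.0000
seg 3 [115.5°–196°] simple-harmonic, h=-16: full span → s += -16 → s = 0.0000
seg 4 [196°–283.3°] uniform, h=17: full span → s += 17 → s = 17.0000
seg 5 [283.3°–333.8°] uniform, h=9: full span → s += 9 → s = 26.0000
seg 6 [333.8°–360°] simple-harmonic, h=-13: θ=350.2° here. β=16.4, B=26.2. -13/2·(1 − cos(π·0.6260)) = -9.0054 → s = 16.9946
radial distance = base radius + s = 25 + 16.9946 = 41.9946

41.9946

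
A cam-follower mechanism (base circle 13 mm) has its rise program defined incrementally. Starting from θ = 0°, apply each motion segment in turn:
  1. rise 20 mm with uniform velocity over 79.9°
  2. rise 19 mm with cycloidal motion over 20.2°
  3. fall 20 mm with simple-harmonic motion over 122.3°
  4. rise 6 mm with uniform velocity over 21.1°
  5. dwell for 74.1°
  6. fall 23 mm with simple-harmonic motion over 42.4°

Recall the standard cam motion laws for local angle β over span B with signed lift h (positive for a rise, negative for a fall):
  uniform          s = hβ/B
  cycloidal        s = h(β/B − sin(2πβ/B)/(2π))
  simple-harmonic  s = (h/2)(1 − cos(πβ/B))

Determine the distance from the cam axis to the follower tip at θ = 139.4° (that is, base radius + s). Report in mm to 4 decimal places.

seg 1 [0°–79.9°] uniform, h=20: full span → s += 20 → s = 20.0000
seg 2 [79.9°–100.1°] cycloidal, h=19: full span → s += 19 → s = 39.0000
seg 3 [100.1°–222.4°] simple-harmonic, h=-20: θ=139.4° here. β=39.3, B=122.3. -20/2·(1 − cos(π·0.3213)) = -4.6773 → s = 34.3227
radial distance = base radius + s = 13 + 34.3227 = 47.3227

47.3227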